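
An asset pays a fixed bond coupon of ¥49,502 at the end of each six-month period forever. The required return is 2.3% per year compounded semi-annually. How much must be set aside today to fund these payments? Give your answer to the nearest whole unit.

¥4,304,522

Periodic rate r = 0.023/2 per half-year.
Level perpetuity: PV = PMT / r = 49,502 / (0.023/2) = ¥4,304,522.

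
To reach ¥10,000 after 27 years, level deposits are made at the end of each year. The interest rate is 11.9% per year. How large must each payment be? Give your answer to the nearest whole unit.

Level ordinary annuity; solve FV = PMT × [((1+r)^n − 1)/r] for PMT.
Periodic rate r = 0.119 per year.
With n = 27: PMT = 10,000 / ([((1+r)^n − 1)/r]) = ¥60

¥60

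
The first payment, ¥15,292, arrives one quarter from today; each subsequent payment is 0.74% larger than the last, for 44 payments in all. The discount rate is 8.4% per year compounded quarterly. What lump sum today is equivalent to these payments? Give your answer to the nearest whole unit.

¥501,139

Periodic rate r = 0.084/4 per quarter; n is counted in quarters.
Growing ordinary annuity: PV = PMT₁ × [1 − ((1+g)/(1+r))^n] / (r − g) = 15,292 × [1 − ((1+0.0074)/(1+r))^44] / (r − 0.0074) = ¥501,139.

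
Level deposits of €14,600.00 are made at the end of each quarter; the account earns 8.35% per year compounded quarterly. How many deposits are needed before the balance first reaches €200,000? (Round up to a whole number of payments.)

Periodic rate r = 0.0835/4 per quarter; n is counted in quarters.
Ordinary annuity FV: 200,000 = 14,600 × [((1+r)^n − 1)/r].
(1+r)^n = 1 + 200,000 × r / 14,600, so n = ln(1 + 200,000·r/14,600) / ln(1+r) = 12.17.
Round up to a whole number of payments: n = 13.

13 payments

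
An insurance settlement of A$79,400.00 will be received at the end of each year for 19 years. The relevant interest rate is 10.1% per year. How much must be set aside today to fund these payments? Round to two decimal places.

A$659,798.85

This is an ordinary annuity: 19 payments of A$79,400.00 at the end of each year.
Periodic rate r = 0.101 per year.
PV = PMT × [(1 − (1+r)^−n)/r] = 79,400 × [1 − (1+r)^−19] / r = A$659,798.85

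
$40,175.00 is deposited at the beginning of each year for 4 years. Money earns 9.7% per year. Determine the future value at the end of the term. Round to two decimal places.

$203,636.71

This is an annuity due: 4 deposits of $40,175.00 at the beginning of each year.
Periodic rate r = 0.097 per year.
FV = PMT × [((1+r)^n − 1)/r] × (1+r) = 40,175 × [(1+r)^4 − 1] / r × (1+r) = $203,636.71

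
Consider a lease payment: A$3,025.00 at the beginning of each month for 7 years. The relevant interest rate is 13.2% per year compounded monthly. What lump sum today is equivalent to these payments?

This is an annuity due: 84 payments of A$3,025.00 at the beginning of each month.
Periodic rate r = 0.132/12 per month; n is counted in months.
PV = PMT × [(1 − (1+r)^−n)/r] × (1+r) = 3,025 × [1 − (1+r)^−84] / r × (1+r) = A$167,110.89

A$167,110.89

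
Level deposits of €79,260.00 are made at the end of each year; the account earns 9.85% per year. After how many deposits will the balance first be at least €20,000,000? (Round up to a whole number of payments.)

Periodic rate r = 0.0985 per year.
Ordinary annuity FV: 20,000,000 = 79,260 × [((1+r)^n − 1)/r].
(1+r)^n = 1 + 20,000,000 × r / 79,260, so n = ln(1 + 20,000,000·r/79,260) / ln(1+r) = 34.62.
Round up to a whole number of payments: n = 35.

35 payments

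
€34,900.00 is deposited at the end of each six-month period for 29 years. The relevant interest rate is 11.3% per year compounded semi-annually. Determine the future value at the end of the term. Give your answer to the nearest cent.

This is an ordinary annuity: 58 deposits of €34,900.00 at the end of each six-month period.
Periodic rate r = 0.113/2 per half-year; n is counted in half-years.
FV = PMT × [((1+r)^n − 1)/r] = 34,900 × [(1+r)^58 − 1] / r = €14,351,827.26

€14,351,827.26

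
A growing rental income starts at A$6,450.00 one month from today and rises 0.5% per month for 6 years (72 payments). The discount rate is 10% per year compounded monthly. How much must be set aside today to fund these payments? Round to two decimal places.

Periodic rate r = 0.1/12 per month; n is counted in months.
Growing ordinary annuity: PV = PMT₁ × [1 − ((1+g)/(1+r))^n] / (r − g) = 6,450 × [1 − ((1+0.005)/(1+r))^72] / (r − 0.005) = A$410,454.23.

A$410,454.23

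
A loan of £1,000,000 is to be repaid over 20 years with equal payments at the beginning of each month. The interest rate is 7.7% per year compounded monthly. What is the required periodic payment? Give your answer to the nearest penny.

£8,126.52

Level annuity due; solve PV = PMT × [(1 − (1+r)^−n)/r] × (1+r) for PMT.
Periodic rate r = 0.077/12 per month; n is counted in months.
With n = 240: PMT = 1,000,000 / ([(1 − (1+r)^−n)/r] × (1+r)) = £8,126.52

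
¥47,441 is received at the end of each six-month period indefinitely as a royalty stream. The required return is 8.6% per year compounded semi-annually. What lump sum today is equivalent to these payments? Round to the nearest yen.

¥1,103,279

Periodic rate r = 0.086/2 per half-year.
Level perpetuity: PV = PMT / r = 47,441 / (0.086/2) = ¥1,103,279.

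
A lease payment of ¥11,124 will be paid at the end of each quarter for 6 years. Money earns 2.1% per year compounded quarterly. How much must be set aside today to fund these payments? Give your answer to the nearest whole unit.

¥250,225

This is an ordinary annuity: 24 payments of ¥11,124 at the end of each quarter.
Periodic rate r = 0.021/4 per quarter; n is counted in quarters.
PV = PMT × [(1 − (1+r)^−n)/r] = 11,124 × [1 − (1+r)^−24] / r = ¥250,225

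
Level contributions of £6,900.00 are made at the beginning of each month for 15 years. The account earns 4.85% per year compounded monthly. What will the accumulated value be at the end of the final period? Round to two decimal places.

£1,828,733.82

This is an annuity due: 180 deposits of £6,900.00 at the beginning of each month.
Periodic rate r = 0.0485/12 per month; n is counted in months.
FV = PMT × [((1+r)^n − 1)/r] × (1+r) = 6,900 × [(1+r)^180 − 1] / r × (1+r) = £1,828,733.82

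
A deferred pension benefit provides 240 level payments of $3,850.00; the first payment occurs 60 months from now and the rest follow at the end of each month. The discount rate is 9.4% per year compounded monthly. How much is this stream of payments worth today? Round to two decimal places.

$262,481.05

Ordinary annuity of 240 payments, first payment at period 60.
Periodic rate r = 0.094/12 per month; n is counted in months.
The ordinary-annuity PV formula values the stream one period before the first payment (period 59); discount that back 59 periods:
PV₀ = 3,850 × [1 − (1+r)^−240] / r × (1+r)^−59 = $262,481.05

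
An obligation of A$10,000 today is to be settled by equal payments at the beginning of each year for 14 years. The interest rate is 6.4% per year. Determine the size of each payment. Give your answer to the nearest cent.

A$1,036.33

Level annuity due; solve PV = PMT × [(1 − (1+r)^−n)/r] × (1+r) for PMT.
Periodic rate r = 0.064 per year.
With n = 14: PMT = 10,000 / ([(1 − (1+r)^−n)/r] × (1+r)) = A$1,036.33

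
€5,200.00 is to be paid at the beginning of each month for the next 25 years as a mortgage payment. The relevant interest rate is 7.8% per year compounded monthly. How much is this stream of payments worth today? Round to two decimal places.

€689,915.74

This is an annuity due: 300 payments of €5,200.00 at the beginning of each month.
Periodic rate r = 0.078/12 per month; n is counted in months.
PV = PMT × [(1 − (1+r)^−n)/r] × (1+r) = 5,200 × [1 − (1+r)^−300] / r × (1+r) = €689,915.74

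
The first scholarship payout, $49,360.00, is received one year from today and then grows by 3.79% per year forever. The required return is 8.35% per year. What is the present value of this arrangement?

Periodic rate r = 0.0835 per year.
Growing perpetuity (Gordon): PV = PMT₁ / (r − g) = 49,360 / (r − 0.0379) = $1,082,456.14.

$1,082,456.14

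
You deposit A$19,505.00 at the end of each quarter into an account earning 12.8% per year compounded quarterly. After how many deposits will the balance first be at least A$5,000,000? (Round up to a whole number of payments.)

71 payments

Periodic rate r = 0.128/4 per quarter; n is counted in quarters.
Ordinary annuity FV: 5,000,000 = 19,505 × [((1+r)^n − 1)/r].
(1+r)^n = 1 + 5,000,000 × r / 19,505, so n = ln(1 + 5,000,000·r/19,505) / ln(1+r) = 70.46.
Round up to a whole number of payments: n = 71.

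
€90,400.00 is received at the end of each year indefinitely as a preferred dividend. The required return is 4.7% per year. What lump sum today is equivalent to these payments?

€1,923,404.26

Periodic rate r = 0.047 per year.
Level perpetuity: PV = PMT / r = 90,400 / (0.047) = €1,923,404.26.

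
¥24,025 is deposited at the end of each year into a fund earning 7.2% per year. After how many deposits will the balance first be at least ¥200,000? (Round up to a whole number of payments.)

7 payments

Periodic rate r = 0.072 per year.
Ordinary annuity FV: 200,000 = 24,025 × [((1+r)^n − 1)/r].
(1+r)^n = 1 + 200,000 × r / 24,025, so n = ln(1 + 200,000·r/24,025) / ln(1+r) = 6.75.
Round up to a whole number of payments: n = 7.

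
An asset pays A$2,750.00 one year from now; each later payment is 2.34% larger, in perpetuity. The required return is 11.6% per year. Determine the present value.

A$29,697.62

Periodic rate r = 0.116 per year.
Growing perpetuity (Gordon): PV = PMT₁ / (r − g) = 2,750 / (r − 0.0234) = A$29,697.62.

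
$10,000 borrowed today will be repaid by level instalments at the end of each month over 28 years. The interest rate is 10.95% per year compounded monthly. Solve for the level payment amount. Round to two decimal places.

Level ordinary annuity; solve PV = PMT × [(1 − (1+r)^−n)/r] for PMT.
Periodic rate r = 0.1095/12 per month; n is counted in months.
With n = 336: PMT = 10,000 / ([(1 − (1+r)^−n)/r]) = $95.78

$95.78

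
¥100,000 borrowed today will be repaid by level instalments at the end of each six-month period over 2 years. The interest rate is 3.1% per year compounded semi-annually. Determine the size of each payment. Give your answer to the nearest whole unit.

¥25,976

Level ordinary annuity; solve PV = PMT × [(1 − (1+r)^−n)/r] for PMT.
Periodic rate r = 0.031/2 per half-year; n is counted in half-years.
With n = 4: PMT = 100,000 / ([(1 − (1+r)^−n)/r]) = ¥25,976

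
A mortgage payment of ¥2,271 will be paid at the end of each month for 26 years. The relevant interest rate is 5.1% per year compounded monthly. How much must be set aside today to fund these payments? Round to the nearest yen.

¥392,063

This is an ordinary annuity: 312 payments of ¥2,271 at the end of each month.
Periodic rate r = 0.051/12 per month; n is counted in months.
PV = PMT × [(1 − (1+r)^−n)/r] = 2,271 × [1 − (1+r)^−312] / r = ¥392,063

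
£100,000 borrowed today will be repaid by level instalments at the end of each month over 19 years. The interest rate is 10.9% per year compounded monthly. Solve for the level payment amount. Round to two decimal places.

£1,040.76

Level ordinary annuity; solve PV = PMT × [(1 − (1+r)^−n)/r] for PMT.
Periodic rate r = 0.109/12 per month; n is counted in months.
With n = 228: PMT = 100,000 / ([(1 − (1+r)^−n)/r]) = £1,040.76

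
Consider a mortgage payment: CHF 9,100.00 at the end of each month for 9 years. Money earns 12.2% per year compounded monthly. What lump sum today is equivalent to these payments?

This is an ordinary annuity: 108 payments of CHF 9,100.00 at the end of each month.
Periodic rate r = 0.122/12 per month; n is counted in months.
PV = PMT × [(1 − (1+r)^−n)/r] = 9,100 × [1 − (1+r)^−108] / r = CHF 594,878.86

CHF 594,878.86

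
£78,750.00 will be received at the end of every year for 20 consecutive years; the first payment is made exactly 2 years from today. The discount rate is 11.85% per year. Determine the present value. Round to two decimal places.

Ordinary annuity of 20 payments, first payment at period 2.
Periodic rate r = 0.1185 per year.
The ordinary-annuity PV formula values the stream one period before the first payment (period 1); discount that back 1 periods:
PV₀ = 78,750 × [1 − (1+r)^−20] / r × (1+r)^−1 = £530,883.28

£530,883.28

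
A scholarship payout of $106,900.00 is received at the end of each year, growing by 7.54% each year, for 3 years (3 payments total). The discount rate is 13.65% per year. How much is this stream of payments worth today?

$267,283.45

Periodic rate r = 0.1365 per year.
Growing ordinary annuity: PV = PMT₁ × [1 − ((1+g)/(1+r))^n] / (r − g) = 106,900 × [1 − ((1+0.0754)/(1+r))^3] / (r − 0.0754) = $267,283.45.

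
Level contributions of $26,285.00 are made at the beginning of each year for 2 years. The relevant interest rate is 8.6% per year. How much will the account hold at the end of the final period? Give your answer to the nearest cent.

$59,545.93

This is an annuity due: 2 deposits of $26,285.00 at the beginning of each year.
Periodic rate r = 0.086 per year.
FV = PMT × [((1+r)^n − 1)/r] × (1+r) = 26,285 × [(1+r)^2 − 1] / r × (1+r) = $59,545.93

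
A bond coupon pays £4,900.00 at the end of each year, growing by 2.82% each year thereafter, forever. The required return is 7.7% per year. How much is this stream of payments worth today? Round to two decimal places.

Periodic rate r = 0.077 per year.
Growing perpetuity (Gordon): PV = PMT₁ / (r − g) = 4,900 / (r − 0.0282) = £100,409.84.

£100,409.84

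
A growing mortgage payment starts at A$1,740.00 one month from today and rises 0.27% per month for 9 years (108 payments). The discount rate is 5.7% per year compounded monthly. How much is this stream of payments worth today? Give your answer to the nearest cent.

A$168,012.08

Periodic rate r = 0.057/12 per month; n is counted in months.
Growing ordinary annuity: PV = PMT₁ × [1 − ((1+g)/(1+r))^n] / (r − g) = 1,740 × [1 − ((1+0.0027)/(1+r))^108] / (r − 0.0027) = A$168,012.08.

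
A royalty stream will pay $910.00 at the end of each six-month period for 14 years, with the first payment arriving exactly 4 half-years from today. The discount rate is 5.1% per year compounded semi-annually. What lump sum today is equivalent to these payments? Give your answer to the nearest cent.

Ordinary annuity of 28 payments, first payment at period 4.
Periodic rate r = 0.051/2 per half-year; n is counted in half-years.
The ordinary-annuity PV formula values the stream one period before the first payment (period 3); discount that back 3 periods:
PV₀ = 910 × [1 − (1+r)^−28] / r × (1+r)^−3 = $16,740.64

$16,740.64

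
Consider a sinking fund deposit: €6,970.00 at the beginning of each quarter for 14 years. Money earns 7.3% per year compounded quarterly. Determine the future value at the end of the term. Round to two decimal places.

€681,821.99

This is an annuity due: 56 deposits of €6,970.00 at the beginning of each quarter.
Periodic rate r = 0.073/4 per quarter; n is counted in quarters.
FV = PMT × [((1+r)^n − 1)/r] × (1+r) = 6,970 × [(1+r)^56 − 1] / r × (1+r) = €681,821.99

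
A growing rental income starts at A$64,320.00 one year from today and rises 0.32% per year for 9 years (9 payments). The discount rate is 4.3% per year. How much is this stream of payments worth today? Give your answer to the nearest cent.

A$477,426.08

Periodic rate r = 0.043 per year.
Growing ordinary annuity: PV = PMT₁ × [1 − ((1+g)/(1+r))^n] / (r − g) = 64,320 × [1 − ((1+0.0032)/(1+r))^9] / (r − 0.0032) = A$477,426.08.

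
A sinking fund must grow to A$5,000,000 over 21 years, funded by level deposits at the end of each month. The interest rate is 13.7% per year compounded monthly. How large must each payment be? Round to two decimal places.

Level ordinary annuity; solve FV = PMT × [((1+r)^n − 1)/r] for PMT.
Periodic rate r = 0.137/12 per month; n is counted in months.
With n = 252: PMT = 5,000,000 / ([((1+r)^n − 1)/r]) = A$3,465.10

A$3,465.10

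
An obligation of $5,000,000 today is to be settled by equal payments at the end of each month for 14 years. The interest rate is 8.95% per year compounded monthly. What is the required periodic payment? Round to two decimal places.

$52,300.85

Level ordinary annuity; solve PV = PMT × [(1 − (1+r)^−n)/r] for PMT.
Periodic rate r = 0.0895/12 per month; n is counted in months.
With n = 168: PMT = 5,000,000 / ([(1 − (1+r)^−n)/r]) = $52,300.85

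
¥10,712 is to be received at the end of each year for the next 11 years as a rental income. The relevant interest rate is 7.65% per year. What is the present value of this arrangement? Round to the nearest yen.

¥77,788

This is an ordinary annuity: 11 payments of ¥10,712 at the end of each year.
Periodic rate r = 0.0765 per year.
PV = PMT × [(1 − (1+r)^−n)/r] = 10,712 × [1 − (1+r)^−11] / r = ¥77,788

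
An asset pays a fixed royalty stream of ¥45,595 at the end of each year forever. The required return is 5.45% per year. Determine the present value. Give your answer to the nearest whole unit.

Periodic rate r = 0.0545 per year.
Level perpetuity: PV = PMT / r = 45,595 / (0.0545) = ¥836,606.

¥836,606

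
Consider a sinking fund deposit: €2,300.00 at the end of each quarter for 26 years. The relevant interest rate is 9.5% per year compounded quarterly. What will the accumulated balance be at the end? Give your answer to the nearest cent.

€1,015,482.02

This is an ordinary annuity: 104 deposits of €2,300.00 at the end of each quarter.
Periodic rate r = 0.095/4 per quarter; n is counted in quarters.
FV = PMT × [((1+r)^n − 1)/r] = 2,300 × [(1+r)^104 − 1] / r = €1,015,482.02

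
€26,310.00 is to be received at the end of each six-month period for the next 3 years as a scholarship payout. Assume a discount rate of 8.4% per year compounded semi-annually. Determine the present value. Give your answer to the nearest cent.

€137,027.13

This is an ordinary annuity: 6 payments of €26,310.00 at the end of each six-month period.
Periodic rate r = 0.084/2 per half-year; n is counted in half-years.
PV = PMT × [(1 − (1+r)^−n)/r] = 26,310 × [1 − (1+r)^−6] / r = €137,027.13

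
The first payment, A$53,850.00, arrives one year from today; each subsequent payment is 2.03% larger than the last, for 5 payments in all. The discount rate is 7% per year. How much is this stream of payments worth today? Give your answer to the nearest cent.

Periodic rate r = 0.07 per year.
Growing ordinary annuity: PV = PMT₁ × [1 − ((1+g)/(1+r))^n] / (r − g) = 53,850 × [1 − ((1+0.0203)/(1+r))^5] / (r − 0.0203) = A$229,320.09.

A$229,320.09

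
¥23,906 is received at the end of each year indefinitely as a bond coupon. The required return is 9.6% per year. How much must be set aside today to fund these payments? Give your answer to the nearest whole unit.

¥249,021

Periodic rate r = 0.096 per year.
Level perpetuity: PV = PMT / r = 23,906 / (0.096) = ¥249,021.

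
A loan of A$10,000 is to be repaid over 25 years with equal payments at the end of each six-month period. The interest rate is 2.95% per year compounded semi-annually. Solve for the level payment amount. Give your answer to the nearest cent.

Level ordinary annuity; solve PV = PMT × [(1 − (1+r)^−n)/r] for PMT.
Periodic rate r = 0.0295/2 per half-year; n is counted in half-years.
With n = 50: PMT = 10,000 / ([(1 − (1+r)^−n)/r]) = A$284.14

A$284.14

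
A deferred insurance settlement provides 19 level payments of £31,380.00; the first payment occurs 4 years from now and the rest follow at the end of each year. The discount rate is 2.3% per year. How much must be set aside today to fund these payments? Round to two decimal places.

£447,081.36

Ordinary annuity of 19 payments, first payment at period 4.
Periodic rate r = 0.023 per year.
The ordinary-annuity PV formula values the stream one period before the first payment (period 3); discount that back 3 periods:
PV₀ = 31,380 × [1 − (1+r)^−19] / r × (1+r)^−3 = £447,081.36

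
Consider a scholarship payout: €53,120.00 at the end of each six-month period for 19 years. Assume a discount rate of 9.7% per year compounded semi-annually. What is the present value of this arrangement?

€914,158.83

This is an ordinary annuity: 38 payments of €53,120.00 at the end of each six-month period.
Periodic rate r = 0.097/2 per half-year; n is counted in half-years.
PV = PMT × [(1 − (1+r)^−n)/r] = 53,120 × [1 − (1+r)^−38] / r = €914,158.83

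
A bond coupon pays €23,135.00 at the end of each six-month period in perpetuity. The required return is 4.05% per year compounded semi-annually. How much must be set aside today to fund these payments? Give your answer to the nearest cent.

Periodic rate r = 0.0405/2 per half-year.
Level perpetuity: PV = PMT / r = 23,135 / (0.0405/2) = €1,142,469.14.

€1,142,469.14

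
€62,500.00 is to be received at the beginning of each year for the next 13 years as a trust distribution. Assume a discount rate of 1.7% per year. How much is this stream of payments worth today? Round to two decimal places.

This is an annuity due: 13 payments of €62,500.00 at the beginning of each year.
Periodic rate r = 0.017 per year.
PV = PMT × [(1 − (1+r)^−n)/r] × (1+r) = 62,500 × [1 − (1+r)^−13] / r × (1+r) = €735,802.36

€735,802.36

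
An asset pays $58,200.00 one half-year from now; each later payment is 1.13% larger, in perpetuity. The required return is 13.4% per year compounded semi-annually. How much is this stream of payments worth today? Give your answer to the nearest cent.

$1,044,883.30

Periodic rate r = 0.134/2 per half-year.
Growing perpetuity (Gordon): PV = PMT₁ / (r − g) = 58,200 / (r − 0.0113) = $1,044,883.30.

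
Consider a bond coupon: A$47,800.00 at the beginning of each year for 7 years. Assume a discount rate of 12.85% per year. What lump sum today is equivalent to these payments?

This is an annuity due: 7 payments of A$47,800.00 at the beginning of each year.
Periodic rate r = 0.1285 per year.
PV = PMT × [(1 − (1+r)^−n)/r] × (1+r) = 47,800 × [1 − (1+r)^−7] / r × (1+r) = A$239,683.74

A$239,683.74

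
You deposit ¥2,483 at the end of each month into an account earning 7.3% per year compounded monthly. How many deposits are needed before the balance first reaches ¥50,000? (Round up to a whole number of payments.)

20 payments

Periodic rate r = 0.073/12 per month; n is counted in months.
Ordinary annuity FV: 50,000 = 2,483 × [((1+r)^n − 1)/r].
(1+r)^n = 1 + 50,000 × r / 2,483, so n = ln(1 + 50,000·r/2,483) / ln(1+r) = 19.05.
Round up to a whole number of payments: n = 20.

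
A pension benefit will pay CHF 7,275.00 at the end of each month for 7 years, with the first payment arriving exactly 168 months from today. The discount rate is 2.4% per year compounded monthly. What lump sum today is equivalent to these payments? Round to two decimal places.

Ordinary annuity of 84 payments, first payment at period 168.
Periodic rate r = 0.024/12 per month; n is counted in months.
The ordinary-annuity PV formula values the stream one period before the first payment (period 167); discount that back 167 periods:
PV₀ = 7,275 × [1 − (1+r)^−84] / r × (1+r)^−167 = CHF 402,563.27

CHF 402,563.27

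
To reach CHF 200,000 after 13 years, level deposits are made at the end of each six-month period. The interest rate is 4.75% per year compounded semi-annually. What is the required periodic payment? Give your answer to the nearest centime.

CHF 5,648.38

Level ordinary annuity; solve FV = PMT × [((1+r)^n − 1)/r] for PMT.
Periodic rate r = 0.0475/2 per half-year; n is counted in half-years.
With n = 26: PMT = 200,000 / ([((1+r)^n − 1)/r]) = CHF 5,648.38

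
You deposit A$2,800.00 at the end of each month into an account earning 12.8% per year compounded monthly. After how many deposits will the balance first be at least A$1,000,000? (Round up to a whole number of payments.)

Periodic rate r = 0.128/12 per month; n is counted in months.
Ordinary annuity FV: 1,000,000 = 2,800 × [((1+r)^n − 1)/r].
(1+r)^n = 1 + 1,000,000 × r / 2,800, so n = ln(1 + 1,000,000·r/2,800) / ln(1+r) = 148.03.
Round up to a whole number of payments: n = 149.

149 payments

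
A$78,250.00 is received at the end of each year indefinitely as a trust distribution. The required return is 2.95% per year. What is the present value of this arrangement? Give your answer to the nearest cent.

A$2,652,542.37

Periodic rate r = 0.0295 per year.
Level perpetuity: PV = PMT / r = 78,250 / (0.0295) = A$2,652,542.37.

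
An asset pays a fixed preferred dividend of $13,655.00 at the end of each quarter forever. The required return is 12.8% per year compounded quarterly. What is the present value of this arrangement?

$426,718.75

Periodic rate r = 0.128/4 per quarter.
Level perpetuity: PV = PMT / r = 13,655 / (0.128/4) = $426,718.75.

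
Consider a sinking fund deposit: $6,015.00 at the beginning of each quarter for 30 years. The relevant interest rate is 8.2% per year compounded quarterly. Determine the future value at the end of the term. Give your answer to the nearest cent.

$3,119,230.01

This is an annuity due: 120 deposits of $6,015.00 at the beginning of each quarter.
Periodic rate r = 0.082/4 per quarter; n is counted in quarters.
FV = PMT × [((1+r)^n − 1)/r] × (1+r) = 6,015 × [(1+r)^120 − 1] / r × (1+r) = $3,119,230.01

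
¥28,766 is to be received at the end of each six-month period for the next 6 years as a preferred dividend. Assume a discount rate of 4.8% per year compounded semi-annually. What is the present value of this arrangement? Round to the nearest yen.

¥296,869

This is an ordinary annuity: 12 payments of ¥28,766 at the end of each six-month period.
Periodic rate r = 0.048/2 per half-year; n is counted in half-years.
PV = PMT × [(1 − (1+r)^−n)/r] = 28,766 × [1 − (1+r)^−12] / r = ¥296,869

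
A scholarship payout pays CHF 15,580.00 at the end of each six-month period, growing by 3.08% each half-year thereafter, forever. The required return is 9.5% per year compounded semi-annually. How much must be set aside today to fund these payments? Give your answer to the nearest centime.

CHF 932,934.13

Periodic rate r = 0.095/2 per half-year.
Growing perpetuity (Gordon): PV = PMT₁ / (r − g) = 15,580 / (r − 0.0308) = CHF 932,934.13.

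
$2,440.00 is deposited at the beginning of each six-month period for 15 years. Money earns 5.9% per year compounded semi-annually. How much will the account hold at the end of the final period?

This is an annuity due: 30 deposits of $2,440.00 at the beginning of each six-month period.
Periodic rate r = 0.059/2 per half-year; n is counted in half-years.
FV = PMT × [((1+r)^n − 1)/r] × (1+r) = 2,440 × [(1+r)^30 − 1] / r × (1+r) = $118,545.16

$118,545.16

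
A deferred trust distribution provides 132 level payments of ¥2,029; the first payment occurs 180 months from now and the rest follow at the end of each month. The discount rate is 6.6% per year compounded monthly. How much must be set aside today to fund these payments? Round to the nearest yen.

¥71,203

Ordinary annuity of 132 payments, first payment at period 180.
Periodic rate r = 0.066/12 per month; n is counted in months.
The ordinary-annuity PV formula values the stream one period before the first payment (period 179); discount that back 179 periods:
PV₀ = 2,029 × [1 − (1+r)^−132] / r × (1+r)^−179 = ¥71,203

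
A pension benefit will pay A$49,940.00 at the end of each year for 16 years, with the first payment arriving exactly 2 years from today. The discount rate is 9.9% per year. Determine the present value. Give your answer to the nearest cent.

Ordinary annuity of 16 payments, first payment at period 2.
Periodic rate r = 0.099 per year.
The ordinary-annuity PV formula values the stream one period before the first payment (period 1); discount that back 1 periods:
PV₀ = 49,940 × [1 − (1+r)^−16] / r × (1+r)^−1 = A$357,646.41

A$357,646.41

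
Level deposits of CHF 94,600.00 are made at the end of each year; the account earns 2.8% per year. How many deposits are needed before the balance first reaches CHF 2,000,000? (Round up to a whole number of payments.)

17 payments

Periodic rate r = 0.028 per year.
Ordinary annuity FV: 2,000,000 = 94,600 × [((1+r)^n − 1)/r].
(1+r)^n = 1 + 2,000,000 × r / 94,600, so n = ln(1 + 2,000,000·r/94,600) / ln(1+r) = 16.84.
Round up to a whole number of payments: n = 17.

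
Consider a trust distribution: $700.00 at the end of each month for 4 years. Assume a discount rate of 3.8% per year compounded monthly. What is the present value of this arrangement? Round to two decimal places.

This is an ordinary annuity: 48 payments of $700.00 at the end of each month.
Periodic rate r = 0.038/12 per month; n is counted in months.
PV = PMT × [(1 − (1+r)^−n)/r] = 700 × [1 − (1+r)^−48] / r = $31,125.40

$31,125.40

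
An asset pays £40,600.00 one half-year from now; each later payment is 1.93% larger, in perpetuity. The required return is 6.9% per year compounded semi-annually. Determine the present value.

Periodic rate r = 0.069/2 per half-year.
Growing perpetuity (Gordon): PV = PMT₁ / (r − g) = 40,600 / (r − 0.0193) = £2,671,052.63.

£2,671,052.63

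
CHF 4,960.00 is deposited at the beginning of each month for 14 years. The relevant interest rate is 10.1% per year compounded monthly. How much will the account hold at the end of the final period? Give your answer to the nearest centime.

CHF 1,835,161.25

This is an annuity due: 168 deposits of CHF 4,960.00 at the beginning of each month.
Periodic rate r = 0.101/12 per month; n is counted in months.
FV = PMT × [((1+r)^n − 1)/r] × (1+r) = 4,960 × [(1+r)^168 − 1] / r × (1+r) = CHF 1,835,161.25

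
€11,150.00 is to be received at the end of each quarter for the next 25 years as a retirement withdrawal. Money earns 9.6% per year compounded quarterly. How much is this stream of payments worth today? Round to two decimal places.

€421,225.46

This is an ordinary annuity: 100 payments of €11,150.00 at the end of each quarter.
Periodic rate r = 0.096/4 per quarter; n is counted in quarters.
PV = PMT × [(1 − (1+r)^−n)/r] = 11,150 × [1 − (1+r)^−100] / r = €421,225.46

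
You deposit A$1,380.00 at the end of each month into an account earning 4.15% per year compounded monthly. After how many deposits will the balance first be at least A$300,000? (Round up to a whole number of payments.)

Periodic rate r = 0.0415/12 per month; n is counted in months.
Ordinary annuity FV: 300,000 = 1,380 × [((1+r)^n − 1)/r].
(1+r)^n = 1 + 300,000 × r / 1,380, so n = ln(1 + 300,000·r/1,380) / ln(1+r) = 162.40.
Round up to a whole number of payments: n = 163.

163 payments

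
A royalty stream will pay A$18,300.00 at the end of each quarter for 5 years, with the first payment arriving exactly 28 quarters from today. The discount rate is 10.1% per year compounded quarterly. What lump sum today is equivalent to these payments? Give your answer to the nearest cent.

A$145,159.28

Ordinary annuity of 20 payments, first payment at period 28.
Periodic rate r = 0.101/4 per quarter; n is counted in quarters.
The ordinary-annuity PV formula values the stream one period before the first payment (period 27); discount that back 27 periods:
PV₀ = 18,300 × [1 − (1+r)^−20] / r × (1+r)^−27 = A$145,159.28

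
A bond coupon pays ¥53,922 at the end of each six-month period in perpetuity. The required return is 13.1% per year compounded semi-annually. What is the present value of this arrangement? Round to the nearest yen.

Periodic rate r = 0.131/2 per half-year.
Level perpetuity: PV = PMT / r = 53,922 / (0.131/2) = ¥823,237.

¥823,237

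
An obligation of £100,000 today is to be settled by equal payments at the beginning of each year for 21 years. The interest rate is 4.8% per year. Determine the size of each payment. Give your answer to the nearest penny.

Level annuity due; solve PV = PMT × [(1 − (1+r)^−n)/r] × (1+r) for PMT.
Periodic rate r = 0.048 per year.
With n = 21: PMT = 100,000 / ([(1 − (1+r)^−n)/r] × (1+r)) = £7,311.93

£7,311.93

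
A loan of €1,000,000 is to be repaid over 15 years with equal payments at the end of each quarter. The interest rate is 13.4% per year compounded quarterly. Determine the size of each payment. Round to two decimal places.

Level ordinary annuity; solve PV = PMT × [(1 − (1+r)^−n)/r] for PMT.
Periodic rate r = 0.134/4 per quarter; n is counted in quarters.
With n = 60: PMT = 1,000,000 / ([(1 − (1+r)^−n)/r]) = €38,884.53

€38,884.53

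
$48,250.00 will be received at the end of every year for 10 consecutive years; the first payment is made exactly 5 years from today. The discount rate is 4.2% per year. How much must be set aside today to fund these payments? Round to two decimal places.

Ordinary annuity of 10 payments, first payment at period 5.
Periodic rate r = 0.042 per year.
The ordinary-annuity PV formula values the stream one period before the first payment (period 4); discount that back 4 periods:
PV₀ = 48,250 × [1 − (1+r)^−10] / r × (1+r)^−4 = $328,686.62

$328,686.62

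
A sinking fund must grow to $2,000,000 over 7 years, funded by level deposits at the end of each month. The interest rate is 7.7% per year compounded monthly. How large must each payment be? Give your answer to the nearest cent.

$18,041.01

Level ordinary annuity; solve FV = PMT × [((1+r)^n − 1)/r] for PMT.
Periodic rate r = 0.077/12 per month; n is counted in months.
With n = 84: PMT = 2,000,000 / ([((1+r)^n − 1)/r]) = $18,041.01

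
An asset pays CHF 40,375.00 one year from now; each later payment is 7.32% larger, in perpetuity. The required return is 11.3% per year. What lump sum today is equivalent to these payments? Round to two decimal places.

CHF 1,014,447.24

Periodic rate r = 0.113 per year.
Growing perpetuity (Gordon): PV = PMT₁ / (r − g) = 40,375 / (r − 0.0732) = CHF 1,014,447.24.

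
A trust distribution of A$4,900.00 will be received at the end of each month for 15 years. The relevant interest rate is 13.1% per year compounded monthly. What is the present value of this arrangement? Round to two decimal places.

This is an ordinary annuity: 180 payments of A$4,900.00 at the end of each month.
Periodic rate r = 0.131/12 per month; n is counted in months.
PV = PMT × [(1 − (1+r)^−n)/r] = 4,900 × [1 − (1+r)^−180] / r = A$385,271.84

A$385,271.84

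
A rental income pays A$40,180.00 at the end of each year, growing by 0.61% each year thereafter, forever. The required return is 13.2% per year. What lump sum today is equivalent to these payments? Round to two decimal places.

A$319,142.18

Periodic rate r = 0.132 per year.
Growing perpetuity (Gordon): PV = PMT₁ / (r − g) = 40,180 / (r − 0.0061) = A$319,142.18.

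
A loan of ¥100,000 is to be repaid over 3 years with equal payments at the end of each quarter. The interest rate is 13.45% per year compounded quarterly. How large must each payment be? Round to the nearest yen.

¥10,265

Level ordinary annuity; solve PV = PMT × [(1 − (1+r)^−n)/r] for PMT.
Periodic rate r = 0.1345/4 per quarter; n is counted in quarters.
With n = 12: PMT = 100,000 / ([(1 − (1+r)^−n)/r]) = ¥10,265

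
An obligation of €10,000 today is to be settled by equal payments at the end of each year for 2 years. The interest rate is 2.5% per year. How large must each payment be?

€5,188.27

Level ordinary annuity; solve PV = PMT × [(1 − (1+r)^−n)/r] for PMT.
Periodic rate r = 0.025 per year.
With n = 2: PMT = 10,000 / ([(1 − (1+r)^−n)/r]) = €5,188.27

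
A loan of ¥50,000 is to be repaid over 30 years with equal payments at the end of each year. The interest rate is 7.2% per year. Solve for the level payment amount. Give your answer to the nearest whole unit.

¥4,111

Level ordinary annuity; solve PV = PMT × [(1 − (1+r)^−n)/r] for PMT.
Periodic rate r = 0.072 per year.
With n = 30: PMT = 50,000 / ([(1 − (1+r)^−n)/r]) = ¥4,111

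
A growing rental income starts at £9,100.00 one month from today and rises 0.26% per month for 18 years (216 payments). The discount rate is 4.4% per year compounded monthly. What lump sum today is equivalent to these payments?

Periodic rate r = 0.044/12 per month; n is counted in months.
Growing ordinary annuity: PV = PMT₁ × [1 − ((1+g)/(1+r))^n] / (r − g) = 9,100 × [1 − ((1+0.0026)/(1+r))^216] / (r − 0.0026) = £1,750,718.20.

£1,750,718.20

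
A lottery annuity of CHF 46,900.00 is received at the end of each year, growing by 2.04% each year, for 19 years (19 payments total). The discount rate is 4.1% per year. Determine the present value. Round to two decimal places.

CHF 719,370.25

Periodic rate r = 0.041 per year.
Growing ordinary annuity: PV = PMT₁ × [1 − ((1+g)/(1+r))^n] / (r − g) = 46,900 × [1 − ((1+0.0204)/(1+r))^19] / (r − 0.0204) = CHF 719,370.25.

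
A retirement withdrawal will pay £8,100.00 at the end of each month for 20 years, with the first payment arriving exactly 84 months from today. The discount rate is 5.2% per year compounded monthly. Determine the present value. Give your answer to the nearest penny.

Ordinary annuity of 240 payments, first payment at period 84.
Periodic rate r = 0.052/12 per month; n is counted in months.
The ordinary-annuity PV formula values the stream one period before the first payment (period 83); discount that back 83 periods:
PV₀ = 8,100 × [1 − (1+r)^−240] / r × (1+r)^−83 = £843,070.18

£843,070.18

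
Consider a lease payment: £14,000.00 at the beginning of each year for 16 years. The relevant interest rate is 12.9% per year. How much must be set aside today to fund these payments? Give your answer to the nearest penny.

This is an annuity due: 16 payments of £14,000.00 at the beginning of each year.
Periodic rate r = 0.129 per year.
PV = PMT × [(1 − (1+r)^−n)/r] × (1+r) = 14,000 × [1 − (1+r)^−16] / r × (1+r) = £104,942.67

£104,942.67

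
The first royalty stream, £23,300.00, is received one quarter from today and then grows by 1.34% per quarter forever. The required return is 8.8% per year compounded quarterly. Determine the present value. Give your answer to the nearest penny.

Periodic rate r = 0.088/4 per quarter.
Growing perpetuity (Gordon): PV = PMT₁ / (r − g) = 23,300 / (r − 0.0134) = £2,709,302.33.

£2,709,302.33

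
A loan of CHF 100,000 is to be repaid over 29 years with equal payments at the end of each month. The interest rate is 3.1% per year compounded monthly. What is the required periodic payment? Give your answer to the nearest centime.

Level ordinary annuity; solve PV = PMT × [(1 − (1+r)^−n)/r] for PMT.
Periodic rate r = 0.031/12 per month; n is counted in months.
With n = 348: PMT = 100,000 / ([(1 − (1+r)^−n)/r]) = CHF 435.97

CHF 435.97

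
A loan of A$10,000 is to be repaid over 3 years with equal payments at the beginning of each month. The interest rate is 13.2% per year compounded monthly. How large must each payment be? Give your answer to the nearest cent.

Level annuity due; solve PV = PMT × [(1 − (1+r)^−n)/r] × (1+r) for PMT.
Periodic rate r = 0.132/12 per month; n is counted in months.
With n = 36: PMT = 10,000 / ([(1 − (1+r)^−n)/r] × (1+r)) = A$334.23

A$334.23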